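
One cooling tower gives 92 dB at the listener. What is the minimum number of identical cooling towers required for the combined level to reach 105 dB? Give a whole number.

20

Need L₁ + 10·log₁₀ N ≥ 105, i.e. log₁₀ N ≥ 1.30.
N ≥ 10^(13.0/10) = 19.953, so N = 20.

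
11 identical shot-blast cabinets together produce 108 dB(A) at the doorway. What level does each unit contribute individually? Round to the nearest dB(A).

98 dB(A)

11 equal contributions raise the level by 10·log₁₀ 11 = 10.414 dB, so each unit alone gives 108 − 10.414.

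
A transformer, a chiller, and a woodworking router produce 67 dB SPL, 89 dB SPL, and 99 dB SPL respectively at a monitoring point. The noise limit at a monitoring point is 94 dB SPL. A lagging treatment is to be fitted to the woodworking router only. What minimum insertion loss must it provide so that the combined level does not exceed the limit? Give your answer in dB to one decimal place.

6.7 dB

The untreated sources together contribute 10^(67/10) + 10^(89/10) = 7.993e+08, i.e. 89.03 dB SPL.
The limit corresponds to 10^(94/10) = 2.512e+09; subtracting the fixed part leaves 1.713e+09 for the woodworking router, i.e. 92.34 dB SPL.
So the woodworking router must be reduced from 99 to 92.34 dB SPL: IL = 6.66 dB.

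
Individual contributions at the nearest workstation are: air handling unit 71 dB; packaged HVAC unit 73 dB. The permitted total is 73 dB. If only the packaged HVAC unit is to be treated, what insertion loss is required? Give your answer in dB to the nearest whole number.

The untreated sources together contribute 10^(71/10) = 1.259e+07, i.e. 71.00 dB.
The limit corresponds to 10^(73/10) = 1.995e+07; subtracting the fixed part leaves 7.363e+06 for the packaged HVAC unit, i.e. 68.67 dB.
Required insertion loss = 73 − 68.67 = 4.33 dB.

4 dB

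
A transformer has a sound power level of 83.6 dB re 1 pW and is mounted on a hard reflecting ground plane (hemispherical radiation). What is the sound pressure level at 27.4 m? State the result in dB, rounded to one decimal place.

46.9 dB

The power spreads over a hemisphere of area 2π·r², so L_p = L_w − 10·log₁₀(2π·r²).
2π·r² = 4717 m², 10·log₁₀ of that is 36.737 dB.
L_p = 83.6 − 36.737 = 46.86 dB.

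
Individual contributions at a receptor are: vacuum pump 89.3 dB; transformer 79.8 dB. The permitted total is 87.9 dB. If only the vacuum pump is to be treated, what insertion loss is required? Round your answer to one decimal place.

2.1 dB

The untreated sources together contribute 10^(79.8/10) = 9.550e+07, i.e. 79.80 dB.
The limit corresponds to 10^(87.9/10) = 6.166e+08; subtracting the fixed part leaves 5.211e+08 for the vacuum pump, i.e. 87.17 dB.
So the vacuum pump must be reduced from 89.3 to 87.17 dB: IL = 2.13 dB.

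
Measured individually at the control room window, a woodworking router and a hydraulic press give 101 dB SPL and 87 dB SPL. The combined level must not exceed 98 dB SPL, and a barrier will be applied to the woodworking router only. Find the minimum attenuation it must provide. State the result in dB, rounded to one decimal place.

Fixed contribution from the other source: Σ 10^(L/10) = 10^(87/10) = 5.012e+08 (87.00 dB SPL).
The limit corresponds to 10^(98/10) = 6.310e+09; subtracting the fixed part leaves 5.808e+09 for the woodworking router, i.e. 97.64 dB SPL.
Required insertion loss = 101 − 97.64 = 3.36 dB.

3.4 dB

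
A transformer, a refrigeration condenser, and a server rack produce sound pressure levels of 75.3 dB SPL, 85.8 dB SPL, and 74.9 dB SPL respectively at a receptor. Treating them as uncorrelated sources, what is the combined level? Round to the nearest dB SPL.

For uncorrelated sources the intensities add, so convert each level to linear form, sum, and take 10·log₁₀ of the total.
Σ 10^(L/10) = 10^(75.3/10) + 10^(85.8/10) + 10^(74.9/10) = 4.450e+08.
L_total = 10·log₁₀(4.450e+08) = 86.48 dB SPL.

86 dB SPL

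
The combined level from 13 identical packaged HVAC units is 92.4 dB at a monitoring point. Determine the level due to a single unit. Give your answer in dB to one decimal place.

13 equal contributions raise the level by 10·log₁₀ 13 = 11.139 dB, so each unit alone gives 92.4 − 11.139.

81.3 dB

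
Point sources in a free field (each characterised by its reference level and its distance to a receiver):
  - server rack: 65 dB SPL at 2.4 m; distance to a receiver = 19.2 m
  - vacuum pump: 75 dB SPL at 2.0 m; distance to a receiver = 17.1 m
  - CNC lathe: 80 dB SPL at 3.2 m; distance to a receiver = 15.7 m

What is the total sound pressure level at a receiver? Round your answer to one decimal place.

66.7 dB SPL

First find each source's level at the receiver (point-source: −20·log₁₀(r/r_ref)), then combine on an intensity basis.
server rack: 65 − 20·log₁₀(19.2/2.4) = 65 − 18.06 = 46.94 dB SPL.
vacuum pump: 75 − 20·log₁₀(17.1/2.0) = 75 − 18.64 = 56.36 dB SPL.
CNC lathe: 80 − 20·log₁₀(15.7/3.2) = 80 − 13.81 = 66.19 dB SPL.
Σ 10^(L/10) = 4.636e+06 → L_total = 10·log₁₀(4.636e+06) = 66.66 dB SPL.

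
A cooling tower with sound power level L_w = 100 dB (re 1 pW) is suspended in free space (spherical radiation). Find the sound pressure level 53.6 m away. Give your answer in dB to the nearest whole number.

L_p = L_w − 10·log₁₀(4π·r²) with r = 53.6 m.
4π·r² = 3.61e+04 m², 10·log₁₀ of that is 45.575 dB.
L_p = 100 − 45.575 = 54.42 dB.

54 dB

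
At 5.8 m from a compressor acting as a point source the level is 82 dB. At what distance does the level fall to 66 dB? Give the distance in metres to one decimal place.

36.6 m

The 16.0 dB drop corresponds to a distance ratio of 10^(16.0/20) for a point source.
r₂ = 5.8·10^((82−66)/20) = 5.8·10^(16.0/20) = 36.60 m.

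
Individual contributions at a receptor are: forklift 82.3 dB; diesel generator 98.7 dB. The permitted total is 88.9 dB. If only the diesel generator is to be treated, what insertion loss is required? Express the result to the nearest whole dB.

11 dB

The untreated sources together contribute 10^(82.3/10) = 1.698e+08, i.e. 82.30 dB.
The limit corresponds to 10^(88.9/10) = 7.762e+08; subtracting the fixed part leaves 6.064e+08 for the diesel generator, i.e. 87.83 dB.
So the diesel generator must be reduced from 98.7 to 87.83 dB: IL = 10.87 dB.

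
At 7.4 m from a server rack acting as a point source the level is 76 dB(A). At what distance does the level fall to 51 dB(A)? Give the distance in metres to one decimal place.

The 25.0 dB drop corresponds to a distance ratio of 10^(25.0/20) for a point source.
r₂ = 7.4·10^((76−51)/20) = 7.4·10^(25.0/20) = 131.59 m.

131.6 m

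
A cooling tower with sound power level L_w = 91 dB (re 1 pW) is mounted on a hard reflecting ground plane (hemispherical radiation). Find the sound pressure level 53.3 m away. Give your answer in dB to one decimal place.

The power spreads over a hemisphere of area 2π·r², so L_p = L_w − 10·log₁₀(2π·r²).
2π·r² = 1.785e+04 m², 10·log₁₀ of that is 42.516 dB.
L_p = 91 − 42.516 = 48.48 dB.

48.5 dB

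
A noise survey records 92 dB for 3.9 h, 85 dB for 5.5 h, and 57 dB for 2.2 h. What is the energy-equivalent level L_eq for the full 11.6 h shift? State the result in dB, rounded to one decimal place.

The energy average is taken in the linear domain: L_eq = 10·log₁₀[(Σ tᵢ·10^(Lᵢ/10))/T], T = 11.6 h.
Σ tᵢ·10^(Lᵢ/10) = 3.9·10^(92/10) + 5.5·10^(85/10) + 2.2·10^(57/10) = 7.921e+09.
L_eq = 10·log₁₀(7.921e+09/11.6) = 88.34 dB.

88.3 dB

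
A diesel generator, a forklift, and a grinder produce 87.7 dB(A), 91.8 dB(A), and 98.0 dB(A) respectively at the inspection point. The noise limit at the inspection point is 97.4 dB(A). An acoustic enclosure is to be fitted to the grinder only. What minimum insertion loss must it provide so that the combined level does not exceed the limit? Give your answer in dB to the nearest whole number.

Everything except the grinder sums to 10^(87.7/10) + 10^(91.8/10) = 2.102e+09 in linear terms, 93.23 dB(A).
The limit corresponds to 10^(97.4/10) = 5.495e+09; subtracting the fixed part leaves 3.393e+09 for the grinder, i.e. 95.31 dB(A).
Required insertion loss = 98.0 − 95.31 = 2.69 dB.

3 dB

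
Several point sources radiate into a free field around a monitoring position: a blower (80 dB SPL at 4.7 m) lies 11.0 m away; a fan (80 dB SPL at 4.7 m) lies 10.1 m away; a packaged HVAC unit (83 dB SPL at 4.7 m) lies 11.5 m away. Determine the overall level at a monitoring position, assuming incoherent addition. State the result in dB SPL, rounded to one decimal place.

78.6 dB SPL

First find each source's level at the receiver (point-source: −20·log₁₀(r/r_ref)), then combine on an intensity basis.
blower: 80 − 20·log₁₀(11.0/4.7) = 80 − 7.39 = 72.61 dB SPL.
fan: 80 − 20·log₁₀(10.1/4.7) = 80 − 6.64 = 73.36 dB SPL.
packaged HVAC unit: 83 − 20·log₁₀(11.5/4.7) = 83 − 7.77 = 75.23 dB SPL.
Σ 10^(L/10) = 7.324e+07 → L_total = 10·log₁₀(7.324e+07) = 78.65 dB SPL.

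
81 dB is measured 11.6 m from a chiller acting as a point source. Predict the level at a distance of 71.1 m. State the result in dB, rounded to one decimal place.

65.3 dB

For a point source, L₂ = L₁ − 20·log₁₀(r₂/r₁).
L₂ = 81 − 20·log₁₀(71.1/11.6) = 81 − 15.748 = 65.25 dB.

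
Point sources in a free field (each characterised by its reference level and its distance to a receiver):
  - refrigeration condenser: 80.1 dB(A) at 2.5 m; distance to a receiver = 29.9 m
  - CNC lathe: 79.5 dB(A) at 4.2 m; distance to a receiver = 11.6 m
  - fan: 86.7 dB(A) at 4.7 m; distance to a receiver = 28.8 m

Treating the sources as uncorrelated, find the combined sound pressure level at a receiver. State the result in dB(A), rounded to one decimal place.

Apply inverse-square spreading to bring every level to the receiver, then sum 10^(L/10).
refrigeration condenser: 80.1 − 20·log₁₀(29.9/2.5) = 80.1 − 21.55 = 58.55 dB(A).
CNC lathe: 79.5 − 20·log₁₀(11.6/4.2) = 79.5 − 8.82 = 70.68 dB(A).
fan: 86.7 − 20·log₁₀(28.8/4.7) = 86.7 − 15.75 = 70.95 dB(A).
Σ 10^(L/10) = 2.486e+07 → L_total = 10·log₁₀(2.486e+07) = 73.95 dB(A).

74.0 dB(A)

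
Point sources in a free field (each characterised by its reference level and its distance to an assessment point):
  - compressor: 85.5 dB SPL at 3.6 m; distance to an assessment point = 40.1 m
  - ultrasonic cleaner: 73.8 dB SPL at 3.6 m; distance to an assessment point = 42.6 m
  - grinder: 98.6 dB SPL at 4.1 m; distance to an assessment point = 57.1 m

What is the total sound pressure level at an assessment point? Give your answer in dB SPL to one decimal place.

76.1 dB SPL

Propagate each source to the receiver with L = L_ref − 20·log₁₀(r/r_ref), then add intensities.
compressor: 85.5 − 20·log₁₀(40.1/3.6) = 85.5 − 20.94 = 64.56 dB SPL.
ultrasonic cleaner: 73.8 − 20·log₁₀(42.6/3.6) = 73.8 − 21.46 = 52.34 dB SPL.
grinder: 98.6 − 20·log₁₀(57.1/4.1) = 98.6 − 22.88 = 75.72 dB SPL.
Σ 10^(L/10) = 4.038e+07 → L_total = 10·log₁₀(4.038e+07) = 76.06 dB SPL.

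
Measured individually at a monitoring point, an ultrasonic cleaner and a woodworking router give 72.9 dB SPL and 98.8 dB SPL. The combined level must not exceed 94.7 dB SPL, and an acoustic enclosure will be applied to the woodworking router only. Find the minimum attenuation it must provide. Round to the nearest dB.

4 dB

Fixed contribution from the other source: Σ 10^(L/10) = 10^(72.9/10) = 1.950e+07 (72.90 dB SPL).
To meet 94.7 dB SPL overall, the treated woodworking router may contribute at most 10^(94.7/10) − 1.950e+07 = 2.932e+09, i.e. 94.67 dB SPL.
Required insertion loss = 98.8 − 94.67 = 4.13 dB.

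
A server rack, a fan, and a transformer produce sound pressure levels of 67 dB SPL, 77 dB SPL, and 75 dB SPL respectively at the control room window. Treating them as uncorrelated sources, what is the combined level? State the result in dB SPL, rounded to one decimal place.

Incoherent sources combine by intensity addition: L_total = 10·log₁₀(Σ 10^(L_i/10)).
Σ 10^(L/10) = 10^(67/10) + 10^(77/10) + 10^(75/10) = 8.675e+07.
L_total = 10·log₁₀(8.675e+07) = 79.38 dB SPL.

79.4 dB SPL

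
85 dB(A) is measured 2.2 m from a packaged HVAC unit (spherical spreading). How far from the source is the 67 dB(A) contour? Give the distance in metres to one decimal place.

17.5 m

The 18.0 dB drop corresponds to a distance ratio of 10^(18.0/20) for a point source.
r₂ = 2.2·10^((85−67)/20) = 2.2·10^(18.0/20) = 17.48 m.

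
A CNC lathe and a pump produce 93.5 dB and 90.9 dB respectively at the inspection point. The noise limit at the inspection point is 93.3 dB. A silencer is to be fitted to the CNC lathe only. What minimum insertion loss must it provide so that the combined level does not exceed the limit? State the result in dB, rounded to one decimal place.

The untreated sources together contribute 10^(90.9/10) = 1.230e+09, i.e. 90.90 dB.
The limit corresponds to 10^(93.3/10) = 2.138e+09; subtracting the fixed part leaves 9.077e+08 for the CNC lathe, i.e. 89.58 dB.
So the CNC lathe must be reduced from 93.5 to 89.58 dB: IL = 3.92 dB.

3.9 dB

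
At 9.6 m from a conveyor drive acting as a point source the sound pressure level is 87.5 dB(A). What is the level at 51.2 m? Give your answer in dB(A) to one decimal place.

Point-source attenuation: ΔL = 20·log₁₀(r₂/r₁) = 20·log₁₀(51.2/9.6) = 14.540 dB.
L₂ = 87.5 − 20·log₁₀(51.2/9.6) = 87.5 − 14.540 = 72.96 dB(A).

73.0 dB(A)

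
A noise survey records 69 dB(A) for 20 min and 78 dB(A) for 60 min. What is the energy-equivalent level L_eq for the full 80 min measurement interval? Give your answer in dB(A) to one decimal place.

The energy average is taken in the linear domain: L_eq = 10·log₁₀[(Σ tᵢ·10^(Lᵢ/10))/T], T = 80 min.
Σ tᵢ·10^(Lᵢ/10) = 20·10^(69/10) + 60·10^(78/10) = 3.945e+09.
L_eq = 10·log₁₀(3.945e+09/80) = 76.93 dB(A).

76.9 dB(A)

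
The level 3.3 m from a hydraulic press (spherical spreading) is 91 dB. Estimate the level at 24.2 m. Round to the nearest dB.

Point-source attenuation: ΔL = 20·log₁₀(r₂/r₁) = 20·log₁₀(24.2/3.3) = 17.306 dB.
L₂ = 91 − 20·log₁₀(24.2/3.3) = 91 − 17.306 = 73.69 dB.

74 dB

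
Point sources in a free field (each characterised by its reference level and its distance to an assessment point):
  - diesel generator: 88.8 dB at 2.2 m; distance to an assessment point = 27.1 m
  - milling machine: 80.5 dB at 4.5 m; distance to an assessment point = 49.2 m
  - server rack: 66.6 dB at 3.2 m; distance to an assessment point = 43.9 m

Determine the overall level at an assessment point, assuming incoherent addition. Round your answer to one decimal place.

First find each source's level at the receiver (point-source: −20·log₁₀(r/r_ref)), then combine on an intensity basis.
diesel generator: 88.8 − 20·log₁₀(27.1/2.2) = 88.8 − 21.81 = 66.99 dB.
milling machine: 80.5 − 20·log₁₀(49.2/4.5) = 80.5 − 20.78 = 59.72 dB.
server rack: 66.6 − 20·log₁₀(43.9/3.2) = 66.6 − 22.75 = 43.85 dB.
Σ 10^(L/10) = 5.962e+06 → L_total = 10·log₁₀(5.962e+06) = 67.75 dB.

67.8 dB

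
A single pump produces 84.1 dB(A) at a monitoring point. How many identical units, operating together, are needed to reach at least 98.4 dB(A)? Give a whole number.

27

The shortfall is 98.4 − 84.1 = 14.3 dB, and N units add 10·log₁₀ N, so need 10·log₁₀ N ≥ 14.3.
N ≥ 10^(14.3/10) = 26.915, so N = 27.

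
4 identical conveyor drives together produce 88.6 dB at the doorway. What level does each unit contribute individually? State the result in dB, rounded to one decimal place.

82.6 dB

4 equal contributions raise the level by 10·log₁₀ 4 = 6.021 dB, so each unit alone gives 88.6 − 6.021.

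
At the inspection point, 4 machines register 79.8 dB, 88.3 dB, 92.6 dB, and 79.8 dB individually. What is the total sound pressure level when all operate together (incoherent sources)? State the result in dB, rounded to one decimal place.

94.3 dB

For uncorrelated sources the intensities add, so convert each level to linear form, sum, and take 10·log₁₀ of the total.
Σ 10^(L/10) = 10^(79.8/10) + 10^(88.3/10) + 10^(92.6/10) + 10^(79.8/10) = 2.687e+09.
L_total = 10·log₁₀(2.687e+09) = 94.29 dB.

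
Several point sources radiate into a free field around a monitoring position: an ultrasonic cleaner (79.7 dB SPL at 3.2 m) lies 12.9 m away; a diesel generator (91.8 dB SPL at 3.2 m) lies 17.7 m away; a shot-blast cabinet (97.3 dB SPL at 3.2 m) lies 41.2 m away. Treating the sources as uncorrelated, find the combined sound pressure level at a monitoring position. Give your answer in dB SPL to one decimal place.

79.4 dB SPL

Propagate each source to the receiver with L = L_ref − 20·log₁₀(r/r_ref), then add intensities.
ultrasonic cleaner: 79.7 − 20·log₁₀(12.9/3.2) = 79.7 − 12.11 = 67.59 dB SPL.
diesel generator: 91.8 − 20·log₁₀(17.7/3.2) = 91.8 − 14.86 = 76.94 dB SPL.
shot-blast cabinet: 97.3 − 20·log₁₀(41.2/3.2) = 97.3 − 22.19 = 75.11 dB SPL.
Σ 10^(L/10) = 8.761e+07 → L_total = 10·log₁₀(8.761e+07) = 79.43 dB SPL.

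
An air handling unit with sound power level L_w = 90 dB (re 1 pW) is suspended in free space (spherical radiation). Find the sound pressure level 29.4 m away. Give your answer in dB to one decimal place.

Free-field spherical radiation: L_p = L_w − 10·log₁₀(4π·r²), r = 29.4 m.
4π·r² = 1.086e+04 m², 10·log₁₀ of that is 40.359 dB.
L_p = 90 − 40.359 = 49.64 dB.

49.6 dB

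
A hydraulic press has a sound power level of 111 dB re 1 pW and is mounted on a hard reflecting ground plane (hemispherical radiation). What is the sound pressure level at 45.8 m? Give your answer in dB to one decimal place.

69.8 dB

The power spreads over a hemisphere of area 2π·r², so L_p = L_w − 10·log₁₀(2π·r²).
2π·r² = 1.318e+04 m², 10·log₁₀ of that is 41.199 dB.
L_p = 111 − 41.199 = 69.80 dB.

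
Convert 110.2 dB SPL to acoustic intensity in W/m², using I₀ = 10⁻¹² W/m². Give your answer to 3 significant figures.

0.105 W/m²

I = I₀·10^(L/10) = 10⁻¹² × 10^(110.2/10) = 10^(-0.980).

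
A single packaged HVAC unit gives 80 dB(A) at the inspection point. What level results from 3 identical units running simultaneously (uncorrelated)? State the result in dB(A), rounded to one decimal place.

84.8 dB(A)

With 3 equal, uncorrelated contributions the intensity is 3× that of one unit, giving a rise of 10·log₁₀ 3.
L_total = 80 + 10·log₁₀(3) = 80 + 4.771 = 84.77 dB(A).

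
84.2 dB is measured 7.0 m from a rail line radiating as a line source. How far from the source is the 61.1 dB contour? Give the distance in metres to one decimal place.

1429.2 m

The 23.1 dB drop corresponds to a distance ratio of 10^(23.1/10) for a line source.
r₂ = 7.0·10^((84.2−61.1)/10) = 7.0·10^(23.1/10) = 1429.22 m.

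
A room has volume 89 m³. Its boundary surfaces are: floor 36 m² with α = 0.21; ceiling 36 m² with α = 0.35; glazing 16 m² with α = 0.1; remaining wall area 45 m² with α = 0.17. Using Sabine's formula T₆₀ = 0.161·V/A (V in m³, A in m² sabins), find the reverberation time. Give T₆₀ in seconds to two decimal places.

0.49 s

A = Σ Sᵢαᵢ = 36·0.21 + 36·0.35 + 16·0.1 + 45·0.17 = 29.41 m².
T₆₀ = 0.161 × 89 / 29.41 = 0.487 s.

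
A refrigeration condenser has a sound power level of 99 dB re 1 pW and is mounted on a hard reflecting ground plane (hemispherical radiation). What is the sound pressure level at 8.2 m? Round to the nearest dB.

73 dB

Free-field hemispherical radiation: L_p = L_w − 10·log₁₀(2π·r²), r = 8.2 m.
2π·r² = 422.5 m², 10·log₁₀ of that is 26.258 dB.
L_p = 99 − 26.258 = 72.74 dB.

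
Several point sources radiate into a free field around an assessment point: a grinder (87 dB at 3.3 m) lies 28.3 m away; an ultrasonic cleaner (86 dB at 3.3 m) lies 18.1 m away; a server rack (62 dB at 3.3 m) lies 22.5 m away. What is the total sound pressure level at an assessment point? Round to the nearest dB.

Apply inverse-square spreading to bring every level to the receiver, then sum 10^(L/10).
grinder: 87 − 20·log₁₀(28.3/3.3) = 87 − 18.67 = 68.33 dB.
ultrasonic cleaner: 86 − 20·log₁₀(18.1/3.3) = 86 − 14.78 = 71.22 dB.
server rack: 62 − 20·log₁₀(22.5/3.3) = 62 − 16.67 = 45.33 dB.
Σ 10^(L/10) = 2.008e+07 → L_total = 10·log₁₀(2.008e+07) = 73.03 dB.

73 dB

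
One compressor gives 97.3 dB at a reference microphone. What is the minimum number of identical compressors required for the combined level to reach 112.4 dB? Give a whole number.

33

Need L₁ + 10·log₁₀ N ≥ 112.4, i.e. log₁₀ N ≥ 1.51.
N ≥ 10^(15.1/10) = 32.359, so N = 33.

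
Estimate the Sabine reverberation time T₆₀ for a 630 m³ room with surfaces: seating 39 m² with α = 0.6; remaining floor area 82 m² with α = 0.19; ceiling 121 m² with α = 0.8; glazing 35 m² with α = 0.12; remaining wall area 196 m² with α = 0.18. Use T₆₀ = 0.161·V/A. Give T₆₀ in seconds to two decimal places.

0.58 s

A = Σ Sᵢαᵢ = 39·0.6 + 82·0.19 + 121·0.8 + 35·0.12 + 196·0.18 = 175.26 m².
T₆₀ = 0.161·V/A = 0.161·630/175.26 = 0.579 s.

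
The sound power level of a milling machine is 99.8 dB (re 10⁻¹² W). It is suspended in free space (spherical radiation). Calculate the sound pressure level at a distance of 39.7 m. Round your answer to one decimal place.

56.8 dB

L_p = L_w − 10·log₁₀(4π·r²) with r = 39.7 m.
4π·r² = 1.981e+04 m², 10·log₁₀ of that is 42.968 dB.
L_p = 99.8 − 42.968 = 56.83 dB.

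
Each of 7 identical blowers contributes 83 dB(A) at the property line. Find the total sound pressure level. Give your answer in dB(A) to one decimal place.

91.5 dB(A)

With 7 equal, uncorrelated contributions the intensity is 7× that of one unit, giving a rise of 10·log₁₀ 7.
L_total = 83 + 10·log₁₀(7) = 83 + 8.451 = 91.45 dB(A).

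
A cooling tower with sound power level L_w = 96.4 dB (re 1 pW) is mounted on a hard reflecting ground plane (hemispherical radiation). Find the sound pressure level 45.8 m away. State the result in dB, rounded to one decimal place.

Free-field hemispherical radiation: L_p = L_w − 10·log₁₀(2π·r²), r = 45.8 m.
2π·r² = 1.318e+04 m², 10·log₁₀ of that is 41.199 dB.
L_p = 96.4 − 41.199 = 55.20 dB.

55.2 dB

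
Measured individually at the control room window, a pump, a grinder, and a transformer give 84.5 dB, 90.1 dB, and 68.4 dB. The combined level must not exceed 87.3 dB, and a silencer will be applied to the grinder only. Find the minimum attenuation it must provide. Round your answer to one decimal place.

6.2 dB

Everything except the grinder sums to 10^(84.5/10) + 10^(68.4/10) = 2.888e+08 in linear terms, 84.61 dB.
To meet 87.3 dB overall, the treated grinder may contribute at most 10^(87.3/10) − 2.888e+08 = 2.483e+08, i.e. 83.95 dB.
Required insertion loss = 90.1 − 83.95 = 6.15 dB.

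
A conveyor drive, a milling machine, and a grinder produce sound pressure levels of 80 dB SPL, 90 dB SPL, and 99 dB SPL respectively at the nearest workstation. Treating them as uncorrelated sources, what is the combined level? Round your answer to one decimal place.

Incoherent sources combine by intensity addition: L_total = 10·log₁₀(Σ 10^(L_i/10)).
Σ 10^(L/10) = 10^(80/10) + 10^(90/10) + 10^(99/10) = 9.043e+09.
L_total = 10·log₁₀(9.043e+09) = 99.56 dB SPL.

99.6 dB SPL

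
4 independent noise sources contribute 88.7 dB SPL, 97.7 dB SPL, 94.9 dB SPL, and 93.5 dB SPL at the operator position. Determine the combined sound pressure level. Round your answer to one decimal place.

100.8 dB SPL

Incoherent sources combine by intensity addition: L_total = 10·log₁₀(Σ 10^(L_i/10)).
Σ 10^(L/10) = 10^(88.7/10) + 10^(97.7/10) + 10^(94.9/10) + 10^(93.5/10) = 1.196e+10.
L_total = 10·log₁₀(1.196e+10) = 100.78 dB SPL.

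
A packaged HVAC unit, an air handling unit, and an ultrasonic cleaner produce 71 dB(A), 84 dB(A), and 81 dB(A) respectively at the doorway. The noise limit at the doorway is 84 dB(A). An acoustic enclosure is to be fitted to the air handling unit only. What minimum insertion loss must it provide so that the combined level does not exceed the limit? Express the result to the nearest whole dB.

3 dB

The untreated sources together contribute 10^(71/10) + 10^(81/10) = 1.385e+08, i.e. 81.41 dB(A).
To meet 84 dB(A) overall, the treated air handling unit may contribute at most 10^(84/10) − 1.385e+08 = 1.127e+08, i.e. 80.52 dB(A).
So the air handling unit must be reduced from 84 to 80.52 dB(A): IL = 3.48 dB.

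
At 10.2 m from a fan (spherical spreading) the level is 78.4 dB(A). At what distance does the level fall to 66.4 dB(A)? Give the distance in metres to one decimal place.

For a point source L₁ − L₂ = 20·log₁₀(r₂/r₁), so r₂ = r₁·10^((L₁−L₂)/20).
r₂ = 10.2·10^((78.4−66.4)/20) = 10.2·10^(12.0/20) = 40.61 m.

40.6 m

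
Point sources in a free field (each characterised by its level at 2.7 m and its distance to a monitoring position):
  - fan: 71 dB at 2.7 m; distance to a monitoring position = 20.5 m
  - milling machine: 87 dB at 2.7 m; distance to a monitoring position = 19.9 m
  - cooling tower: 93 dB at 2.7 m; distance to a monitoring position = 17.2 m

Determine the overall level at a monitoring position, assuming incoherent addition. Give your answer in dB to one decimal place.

Apply inverse-square spreading to bring every level to the receiver, then sum 10^(L/10).
fan: 71 − 20·log₁₀(20.5/2.7) = 71 − 17.61 = 53.39 dB.
milling machine: 87 − 20·log₁₀(19.9/2.7) = 87 − 17.35 = 69.65 dB.
cooling tower: 93 − 20·log₁₀(17.2/2.7) = 93 − 16.08 = 76.92 dB.
Σ 10^(L/10) = 5.861e+07 → L_total = 10·log₁₀(5.861e+07) = 77.68 dB.

77.7 dB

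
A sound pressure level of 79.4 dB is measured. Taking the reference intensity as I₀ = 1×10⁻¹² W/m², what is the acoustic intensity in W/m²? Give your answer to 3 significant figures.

8.71e-05 W/m²

L = 10·log₁₀(I/I₀) ⇒ I = I₀·10^(L/10) = 10⁻¹² × 10^7.94.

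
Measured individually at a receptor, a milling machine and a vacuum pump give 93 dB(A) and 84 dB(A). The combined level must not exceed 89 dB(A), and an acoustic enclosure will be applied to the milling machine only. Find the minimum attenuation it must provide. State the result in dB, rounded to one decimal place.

Everything except the milling machine sums to 10^(84/10) = 2.512e+08 in linear terms, 84.00 dB(A).
The limit corresponds to 10^(89/10) = 7.943e+08; subtracting the fixed part leaves 5.431e+08 for the milling machine, i.e. 87.35 dB(A).
Required insertion loss = 93 − 87.35 = 5.65 dB.

5.7 dB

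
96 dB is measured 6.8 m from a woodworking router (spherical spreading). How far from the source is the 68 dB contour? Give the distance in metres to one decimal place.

170.8 m

For a point source L₁ − L₂ = 20·log₁₀(r₂/r₁), so r₂ = r₁·10^((L₁−L₂)/20).
r₂ = 6.8·10^((96−68)/20) = 6.8·10^(28.0/20) = 170.81 m.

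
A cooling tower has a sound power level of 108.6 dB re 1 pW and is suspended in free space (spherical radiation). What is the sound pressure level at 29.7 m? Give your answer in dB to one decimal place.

68.2 dB

The power spreads over a sphere of area 4π·r², so L_p = L_w − 10·log₁₀(4π·r²).
4π·r² = 1.108e+04 m², 10·log₁₀ of that is 40.447 dB.
L_p = 108.6 − 40.447 = 68.15 dB.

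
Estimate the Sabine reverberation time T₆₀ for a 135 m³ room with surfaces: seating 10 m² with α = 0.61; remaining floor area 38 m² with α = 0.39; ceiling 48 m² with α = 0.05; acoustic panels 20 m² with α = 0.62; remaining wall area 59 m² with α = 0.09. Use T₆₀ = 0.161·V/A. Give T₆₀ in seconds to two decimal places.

0.53 s

A = Σ Sᵢαᵢ = 10·0.61 + 38·0.39 + 48·0.05 + 20·0.62 + 59·0.09 = 41.03 m².
T₆₀ = 0.161·V/A = 0.161·135/41.03 = 0.530 s.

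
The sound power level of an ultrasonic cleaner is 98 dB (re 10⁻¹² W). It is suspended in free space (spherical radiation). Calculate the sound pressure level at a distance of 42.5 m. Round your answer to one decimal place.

54.4 dB

Free-field spherical radiation: L_p = L_w − 10·log₁₀(4π·r²), r = 42.5 m.
4π·r² = 2.27e+04 m², 10·log₁₀ of that is 43.560 dB.
L_p = 98 − 43.560 = 54.44 dB.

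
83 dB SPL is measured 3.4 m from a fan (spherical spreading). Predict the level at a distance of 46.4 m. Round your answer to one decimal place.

60.3 dB SPL

For a point source, L₂ = L₁ − 20·log₁₀(r₂/r₁).
L₂ = 83 − 20·log₁₀(46.4/3.4) = 83 − 22.701 = 60.30 dB SPL.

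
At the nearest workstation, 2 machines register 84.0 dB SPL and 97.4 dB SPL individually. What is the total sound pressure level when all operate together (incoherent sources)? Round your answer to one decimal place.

97.6 dB SPL

For uncorrelated sources the intensities add, so convert each level to linear form, sum, and take 10·log₁₀ of the total.
Σ 10^(L/10) = 10^(84.0/10) + 10^(97.4/10) = 5.747e+09.
L_total = 10·log₁₀(5.747e+09) = 97.59 dB SPL.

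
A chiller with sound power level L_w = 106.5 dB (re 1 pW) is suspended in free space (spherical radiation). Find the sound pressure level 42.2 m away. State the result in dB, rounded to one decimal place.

63.0 dB

L_p = L_w − 10·log₁₀(4π·r²) with r = 42.2 m.
4π·r² = 2.238e+04 m², 10·log₁₀ of that is 43.498 dB.
L_p = 106.5 − 43.498 = 63.00 dB.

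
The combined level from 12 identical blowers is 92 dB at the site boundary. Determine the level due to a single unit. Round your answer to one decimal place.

For N identical incoherent sources L_total = L₁ + 10·log₁₀ N, so L₁ = 92 − 10·log₁₀(12) = 92 − 10.792.

81.2 dB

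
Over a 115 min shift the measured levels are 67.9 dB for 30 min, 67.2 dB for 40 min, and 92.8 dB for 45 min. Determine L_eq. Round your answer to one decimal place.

88.7 dB

L_eq = 10·log₁₀[(1/T)·Σ tᵢ·10^(Lᵢ/10)] with T = 115 min.
Σ tᵢ·10^(Lᵢ/10) = 30·10^(67.9/10) + 40·10^(67.2/10) + 45·10^(92.8/10) = 8.614e+10.
L_eq = 10·log₁₀(8.614e+10/115) = 88.75 dB.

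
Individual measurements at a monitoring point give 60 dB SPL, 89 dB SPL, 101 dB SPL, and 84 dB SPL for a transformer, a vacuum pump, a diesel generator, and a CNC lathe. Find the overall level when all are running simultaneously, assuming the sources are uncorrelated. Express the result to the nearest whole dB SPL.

Incoherent sources combine by intensity addition: L_total = 10·log₁₀(Σ 10^(L_i/10)).
Σ 10^(L/10) = 10^(60/10) + 10^(89/10) + 10^(101/10) + 10^(84/10) = 1.364e+10.
L_total = 10·log₁₀(1.364e+10) = 101.35 dB SPL.

101 dB SPL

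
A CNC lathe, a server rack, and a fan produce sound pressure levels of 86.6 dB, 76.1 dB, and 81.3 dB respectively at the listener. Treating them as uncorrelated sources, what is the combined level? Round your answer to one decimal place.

88.0 dB

For uncorrelated sources the intensities add, so convert each level to linear form, sum, and take 10·log₁₀ of the total.
Σ 10^(L/10) = 10^(86.6/10) + 10^(76.1/10) + 10^(81.3/10) = 6.327e+08.
L_total = 10·log₁₀(6.327e+08) = 88.01 dB.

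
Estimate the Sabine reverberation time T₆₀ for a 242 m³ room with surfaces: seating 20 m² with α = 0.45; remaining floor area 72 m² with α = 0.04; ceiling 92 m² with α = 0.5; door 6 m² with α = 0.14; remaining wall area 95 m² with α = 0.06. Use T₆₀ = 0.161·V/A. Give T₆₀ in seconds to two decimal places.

0.60 s

A = Σ Sᵢαᵢ = 20·0.45 + 72·0.04 + 92·0.5 + 6·0.14 + 95·0.06 = 64.42 m².
T₆₀ = 0.161 × 242 / 64.42 = 0.605 s.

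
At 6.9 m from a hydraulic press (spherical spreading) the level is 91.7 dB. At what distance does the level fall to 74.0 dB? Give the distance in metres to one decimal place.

The 17.7 dB drop corresponds to a distance ratio of 10^(17.7/20) for a point source.
r₂ = 6.9·10^((91.7−74.0)/20) = 6.9·10^(17.7/20) = 52.95 m.

52.9 m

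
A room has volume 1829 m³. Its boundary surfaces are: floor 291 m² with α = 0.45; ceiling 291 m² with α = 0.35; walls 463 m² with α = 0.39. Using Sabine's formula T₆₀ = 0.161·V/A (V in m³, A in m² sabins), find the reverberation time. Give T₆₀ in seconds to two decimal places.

0.71 s

A = Σ Sᵢαᵢ = 291·0.45 + 291·0.35 + 463·0.39 = 413.37 m².
T₆₀ = 0.161·V/A = 0.161·1829/413.37 = 0.712 s.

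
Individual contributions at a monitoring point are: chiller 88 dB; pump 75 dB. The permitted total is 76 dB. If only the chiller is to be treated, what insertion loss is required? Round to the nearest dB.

The untreated sources together contribute 10^(75/10) = 3.162e+07, i.e. 75.00 dB.
To meet 76 dB overall, the treated chiller may contribute at most 10^(76/10) − 3.162e+07 = 8.188e+06, i.e. 69.13 dB.
So the chiller must be reduced from 88 to 69.13 dB: IL = 18.87 dB.

19 dB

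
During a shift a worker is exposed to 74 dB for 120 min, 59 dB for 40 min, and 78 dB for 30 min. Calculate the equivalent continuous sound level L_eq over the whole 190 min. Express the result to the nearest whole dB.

The energy average is taken in the linear domain: L_eq = 10·log₁₀[(Σ tᵢ·10^(Lᵢ/10))/T], T = 190 min.
Σ tᵢ·10^(Lᵢ/10) = 120·10^(74/10) + 40·10^(59/10) + 30·10^(78/10) = 4.939e+09.
L_eq = 10·log₁₀(4.939e+09/190) = 74.15 dB.

74 dB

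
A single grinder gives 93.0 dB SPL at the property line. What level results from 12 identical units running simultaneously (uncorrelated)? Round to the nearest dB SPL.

104 dB SPL

N identical incoherent sources raise the level by 10·log₁₀ N.
L_total = 93.0 + 10·log₁₀(12) = 93.0 + 10.792 = 103.79 dB SPL.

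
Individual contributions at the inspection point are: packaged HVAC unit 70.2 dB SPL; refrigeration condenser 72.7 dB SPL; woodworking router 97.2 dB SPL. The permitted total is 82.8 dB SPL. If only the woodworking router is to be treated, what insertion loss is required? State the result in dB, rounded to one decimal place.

Fixed contribution from the other sources: Σ 10^(L/10) = 10^(70.2/10) + 10^(72.7/10) = 2.909e+07 (74.64 dB SPL).
The limit corresponds to 10^(82.8/10) = 1.905e+08; subtracting the fixed part leaves 1.615e+08 for the woodworking router, i.e. 82.08 dB SPL.
Required insertion loss = 97.2 − 82.08 = 15.12 dB.

15.1 dB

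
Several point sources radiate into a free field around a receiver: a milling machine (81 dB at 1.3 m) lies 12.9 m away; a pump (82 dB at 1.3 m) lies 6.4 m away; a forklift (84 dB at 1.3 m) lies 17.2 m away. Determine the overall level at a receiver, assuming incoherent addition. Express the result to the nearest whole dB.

Propagate each source to the receiver with L = L_ref − 20·log₁₀(r/r_ref), then add intensities.
milling machine: 81 − 20·log₁₀(12.9/1.3) = 81 − 19.93 = 61.07 dB.
pump: 82 − 20·log₁₀(6.4/1.3) = 82 − 13.84 = 68.16 dB.
forklift: 84 − 20·log₁₀(17.2/1.3) = 84 − 22.43 = 61.57 dB.
Σ 10^(L/10) = 9.253e+06 → L_total = 10·log₁₀(9.253e+06) = 69.66 dB.

70 dB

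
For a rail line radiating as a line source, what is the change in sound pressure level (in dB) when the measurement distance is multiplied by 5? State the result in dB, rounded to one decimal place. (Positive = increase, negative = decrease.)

A line source loses 3 dB per doubling of distance; generally ΔL = −10·log₁₀(r₂/r₁).
ΔL = −10·log₁₀(5) = -6.99 dB.

-7.0 dB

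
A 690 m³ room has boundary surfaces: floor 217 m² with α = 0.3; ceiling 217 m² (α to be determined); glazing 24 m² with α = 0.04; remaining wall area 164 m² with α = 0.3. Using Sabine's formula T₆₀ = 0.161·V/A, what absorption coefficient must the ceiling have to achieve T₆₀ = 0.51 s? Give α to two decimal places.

0.47

Required total absorption A = 0.161·690/0.51 = 217.82 m².
Absorption from the other surfaces = 217·0.3 + 24·0.04 + 164·0.3 = 115.26 m², so the ceiling must supply 102.56 m² over 217 m².
α = 102.56/217 = 0.473.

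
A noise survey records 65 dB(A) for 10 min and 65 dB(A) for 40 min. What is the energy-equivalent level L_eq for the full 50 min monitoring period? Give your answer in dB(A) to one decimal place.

L_eq = 10·log₁₀[(1/T)·Σ tᵢ·10^(Lᵢ/10)] with T = 50 min.
Σ tᵢ·10^(Lᵢ/10) = 10·10^(65/10) + 40·10^(65/10) = 1.581e+08.
L_eq = 10·log₁₀(1.581e+08/50) = 65.00 dB(A).

65.0 dB(A)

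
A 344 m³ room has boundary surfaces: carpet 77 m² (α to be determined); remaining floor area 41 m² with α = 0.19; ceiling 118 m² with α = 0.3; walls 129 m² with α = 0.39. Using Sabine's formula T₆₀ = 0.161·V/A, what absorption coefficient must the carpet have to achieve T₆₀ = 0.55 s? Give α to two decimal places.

From T₆₀ = 0.161·V/A, the target T₆₀ = 0.55 s needs A = 0.161·344/0.55 = 100.70 m².
Absorption from the other surfaces = 41·0.19 + 118·0.3 + 129·0.39 = 93.50 m², so the carpet must supply 7.20 m² over 77 m².
α = 7.20/77 = 0.093.

0.09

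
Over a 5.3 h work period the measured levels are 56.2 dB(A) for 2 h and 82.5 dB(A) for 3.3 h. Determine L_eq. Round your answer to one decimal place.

80.4 dB(A)

The energy average is taken in the linear domain: L_eq = 10·log₁₀[(Σ tᵢ·10^(Lᵢ/10))/T], T = 5.3 h.
Σ tᵢ·10^(Lᵢ/10) = 2·10^(56.2/10) + 3.3·10^(82.5/10) = 5.877e+08.
L_eq = 10·log₁₀(5.877e+08/5.3) = 80.45 dB(A).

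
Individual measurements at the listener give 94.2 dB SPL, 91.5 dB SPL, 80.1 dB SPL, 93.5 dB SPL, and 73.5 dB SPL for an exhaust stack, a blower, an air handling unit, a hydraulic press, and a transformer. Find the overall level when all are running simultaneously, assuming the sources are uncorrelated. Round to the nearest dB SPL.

Incoherent sources combine by intensity addition: L_total = 10·log₁₀(Σ 10^(L_i/10)).
Σ 10^(L/10) = 10^(94.2/10) + 10^(91.5/10) + 10^(80.1/10) + 10^(93.5/10) + 10^(73.5/10) = 6.406e+09.
L_total = 10·log₁₀(6.406e+09) = 98.07 dB SPL.

98 dB SPL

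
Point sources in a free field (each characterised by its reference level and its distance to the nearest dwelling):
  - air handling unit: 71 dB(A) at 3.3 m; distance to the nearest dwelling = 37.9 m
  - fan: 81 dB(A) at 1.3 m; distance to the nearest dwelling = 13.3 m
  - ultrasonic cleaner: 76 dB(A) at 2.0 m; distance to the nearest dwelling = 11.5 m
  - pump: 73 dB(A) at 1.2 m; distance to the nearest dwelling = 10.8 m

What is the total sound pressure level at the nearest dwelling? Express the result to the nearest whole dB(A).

64 dB(A)

Propagate each source to the receiver with L = L_ref − 20·log₁₀(r/r_ref), then add intensities.
air handling unit: 71 − 20·log₁₀(37.9/3.3) = 71 − 21.20 = 49.80 dB(A).
fan: 81 − 20·log₁₀(13.3/1.3) = 81 − 20.20 = 60.80 dB(A).
ultrasonic cleaner: 76 − 20·log₁₀(11.5/2.0) = 76 − 15.19 = 60.81 dB(A).
pump: 73 − 20·log₁₀(10.8/1.2) = 73 − 19.08 = 53.92 dB(A).
Σ 10^(L/10) = 2.749e+06 → L_total = 10·log₁₀(2.749e+06) = 64.39 dB(A).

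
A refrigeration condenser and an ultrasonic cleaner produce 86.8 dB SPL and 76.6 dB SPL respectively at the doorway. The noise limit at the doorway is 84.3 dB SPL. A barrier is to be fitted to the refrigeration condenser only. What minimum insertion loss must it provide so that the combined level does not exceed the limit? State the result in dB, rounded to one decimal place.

3.3 dB

The untreated sources together contribute 10^(76.6/10) = 4.571e+07, i.e. 76.60 dB SPL.
The limit corresponds to 10^(84.3/10) = 2.692e+08; subtracting the fixed part leaves 2.234e+08 for the refrigeration condenser, i.e. 83.49 dB SPL.
Required insertion loss = 86.8 − 83.49 = 3.31 dB.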